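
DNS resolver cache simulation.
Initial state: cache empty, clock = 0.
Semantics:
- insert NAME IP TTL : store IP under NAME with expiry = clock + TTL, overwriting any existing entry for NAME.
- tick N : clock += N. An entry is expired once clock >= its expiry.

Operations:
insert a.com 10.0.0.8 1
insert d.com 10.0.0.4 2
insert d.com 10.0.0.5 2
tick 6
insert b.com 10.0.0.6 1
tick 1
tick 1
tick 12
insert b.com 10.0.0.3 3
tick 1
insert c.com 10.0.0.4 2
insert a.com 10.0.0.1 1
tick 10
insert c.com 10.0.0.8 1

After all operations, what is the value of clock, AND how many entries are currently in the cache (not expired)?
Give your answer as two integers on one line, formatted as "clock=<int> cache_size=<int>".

Answer: clock=31 cache_size=1

Derivation:
Op 1: insert a.com -> 10.0.0.8 (expiry=0+1=1). clock=0
Op 2: insert d.com -> 10.0.0.4 (expiry=0+2=2). clock=0
Op 3: insert d.com -> 10.0.0.5 (expiry=0+2=2). clock=0
Op 4: tick 6 -> clock=6. purged={a.com,d.com}
Op 5: insert b.com -> 10.0.0.6 (expiry=6+1=7). clock=6
Op 6: tick 1 -> clock=7. purged={b.com}
Op 7: tick 1 -> clock=8.
Op 8: tick 12 -> clock=20.
Op 9: insert b.com -> 10.0.0.3 (expiry=20+3=23). clock=20
Op 10: tick 1 -> clock=21.
Op 11: insert c.com -> 10.0.0.4 (expiry=21+2=23). clock=21
Op 12: insert a.com -> 10.0.0.1 (expiry=21+1=22). clock=21
Op 13: tick 10 -> clock=31. purged={a.com,b.com,c.com}
Op 14: insert c.com -> 10.0.0.8 (expiry=31+1=32). clock=31
Final clock = 31
Final cache (unexpired): {c.com} -> size=1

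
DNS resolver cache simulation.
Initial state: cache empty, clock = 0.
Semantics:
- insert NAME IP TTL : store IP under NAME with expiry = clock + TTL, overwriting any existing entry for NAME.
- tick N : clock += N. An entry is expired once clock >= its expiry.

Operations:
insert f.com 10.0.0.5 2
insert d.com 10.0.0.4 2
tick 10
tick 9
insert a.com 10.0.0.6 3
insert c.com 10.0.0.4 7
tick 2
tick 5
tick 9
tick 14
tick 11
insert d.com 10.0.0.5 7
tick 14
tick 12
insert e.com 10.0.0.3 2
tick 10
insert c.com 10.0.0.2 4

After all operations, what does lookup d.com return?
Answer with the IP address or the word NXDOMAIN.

Op 1: insert f.com -> 10.0.0.5 (expiry=0+2=2). clock=0
Op 2: insert d.com -> 10.0.0.4 (expiry=0+2=2). clock=0
Op 3: tick 10 -> clock=10. purged={d.com,f.com}
Op 4: tick 9 -> clock=19.
Op 5: insert a.com -> 10.0.0.6 (expiry=19+3=22). clock=19
Op 6: insert c.com -> 10.0.0.4 (expiry=19+7=26). clock=19
Op 7: tick 2 -> clock=21.
Op 8: tick 5 -> clock=26. purged={a.com,c.com}
Op 9: tick 9 -> clock=35.
Op 10: tick 14 -> clock=49.
Op 11: tick 11 -> clock=60.
Op 12: insert d.com -> 10.0.0.5 (expiry=60+7=67). clock=60
Op 13: tick 14 -> clock=74. purged={d.com}
Op 14: tick 12 -> clock=86.
Op 15: insert e.com -> 10.0.0.3 (expiry=86+2=88). clock=86
Op 16: tick 10 -> clock=96. purged={e.com}
Op 17: insert c.com -> 10.0.0.2 (expiry=96+4=100). clock=96
lookup d.com: not in cache (expired or never inserted)

Answer: NXDOMAIN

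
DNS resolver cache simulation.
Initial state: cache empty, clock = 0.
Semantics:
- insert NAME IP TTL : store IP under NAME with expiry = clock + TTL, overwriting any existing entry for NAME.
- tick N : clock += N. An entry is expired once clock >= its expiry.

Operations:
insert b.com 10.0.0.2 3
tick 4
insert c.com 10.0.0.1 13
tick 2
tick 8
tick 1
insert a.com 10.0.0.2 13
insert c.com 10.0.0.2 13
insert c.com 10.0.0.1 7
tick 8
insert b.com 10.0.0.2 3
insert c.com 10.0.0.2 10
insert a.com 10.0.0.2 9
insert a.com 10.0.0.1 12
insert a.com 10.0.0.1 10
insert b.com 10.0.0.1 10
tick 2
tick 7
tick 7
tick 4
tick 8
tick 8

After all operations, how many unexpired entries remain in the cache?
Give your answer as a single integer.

Op 1: insert b.com -> 10.0.0.2 (expiry=0+3=3). clock=0
Op 2: tick 4 -> clock=4. purged={b.com}
Op 3: insert c.com -> 10.0.0.1 (expiry=4+13=17). clock=4
Op 4: tick 2 -> clock=6.
Op 5: tick 8 -> clock=14.
Op 6: tick 1 -> clock=15.
Op 7: insert a.com -> 10.0.0.2 (expiry=15+13=28). clock=15
Op 8: insert c.com -> 10.0.0.2 (expiry=15+13=28). clock=15
Op 9: insert c.com -> 10.0.0.1 (expiry=15+7=22). clock=15
Op 10: tick 8 -> clock=23. purged={c.com}
Op 11: insert b.com -> 10.0.0.2 (expiry=23+3=26). clock=23
Op 12: insert c.com -> 10.0.0.2 (expiry=23+10=33). clock=23
Op 13: insert a.com -> 10.0.0.2 (expiry=23+9=32). clock=23
Op 14: insert a.com -> 10.0.0.1 (expiry=23+12=35). clock=23
Op 15: insert a.com -> 10.0.0.1 (expiry=23+10=33). clock=23
Op 16: insert b.com -> 10.0.0.1 (expiry=23+10=33). clock=23
Op 17: tick 2 -> clock=25.
Op 18: tick 7 -> clock=32.
Op 19: tick 7 -> clock=39. purged={a.com,b.com,c.com}
Op 20: tick 4 -> clock=43.
Op 21: tick 8 -> clock=51.
Op 22: tick 8 -> clock=59.
Final cache (unexpired): {} -> size=0

Answer: 0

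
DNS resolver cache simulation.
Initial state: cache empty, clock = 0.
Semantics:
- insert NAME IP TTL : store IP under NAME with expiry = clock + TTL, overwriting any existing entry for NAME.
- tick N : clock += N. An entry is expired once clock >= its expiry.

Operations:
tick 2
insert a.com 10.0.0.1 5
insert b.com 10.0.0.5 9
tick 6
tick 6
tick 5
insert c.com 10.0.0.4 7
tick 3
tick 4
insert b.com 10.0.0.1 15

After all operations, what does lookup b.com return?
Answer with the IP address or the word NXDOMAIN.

Answer: 10.0.0.1

Derivation:
Op 1: tick 2 -> clock=2.
Op 2: insert a.com -> 10.0.0.1 (expiry=2+5=7). clock=2
Op 3: insert b.com -> 10.0.0.5 (expiry=2+9=11). clock=2
Op 4: tick 6 -> clock=8. purged={a.com}
Op 5: tick 6 -> clock=14. purged={b.com}
Op 6: tick 5 -> clock=19.
Op 7: insert c.com -> 10.0.0.4 (expiry=19+7=26). clock=19
Op 8: tick 3 -> clock=22.
Op 9: tick 4 -> clock=26. purged={c.com}
Op 10: insert b.com -> 10.0.0.1 (expiry=26+15=41). clock=26
lookup b.com: present, ip=10.0.0.1 expiry=41 > clock=26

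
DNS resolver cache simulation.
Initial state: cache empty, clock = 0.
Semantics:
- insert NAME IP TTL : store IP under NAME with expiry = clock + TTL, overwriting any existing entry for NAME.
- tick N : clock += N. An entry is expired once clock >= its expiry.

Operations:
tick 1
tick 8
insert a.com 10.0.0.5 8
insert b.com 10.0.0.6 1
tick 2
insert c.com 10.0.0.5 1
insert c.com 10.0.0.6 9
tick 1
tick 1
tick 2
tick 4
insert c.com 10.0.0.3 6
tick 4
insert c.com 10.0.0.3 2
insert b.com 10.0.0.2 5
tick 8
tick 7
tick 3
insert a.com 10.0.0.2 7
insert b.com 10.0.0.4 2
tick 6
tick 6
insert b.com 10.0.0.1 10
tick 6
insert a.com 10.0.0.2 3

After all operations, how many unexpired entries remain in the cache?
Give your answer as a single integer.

Answer: 2

Derivation:
Op 1: tick 1 -> clock=1.
Op 2: tick 8 -> clock=9.
Op 3: insert a.com -> 10.0.0.5 (expiry=9+8=17). clock=9
Op 4: insert b.com -> 10.0.0.6 (expiry=9+1=10). clock=9
Op 5: tick 2 -> clock=11. purged={b.com}
Op 6: insert c.com -> 10.0.0.5 (expiry=11+1=12). clock=11
Op 7: insert c.com -> 10.0.0.6 (expiry=11+9=20). clock=11
Op 8: tick 1 -> clock=12.
Op 9: tick 1 -> clock=13.
Op 10: tick 2 -> clock=15.
Op 11: tick 4 -> clock=19. purged={a.com}
Op 12: insert c.com -> 10.0.0.3 (expiry=19+6=25). clock=19
Op 13: tick 4 -> clock=23.
Op 14: insert c.com -> 10.0.0.3 (expiry=23+2=25). clock=23
Op 15: insert b.com -> 10.0.0.2 (expiry=23+5=28). clock=23
Op 16: tick 8 -> clock=31. purged={b.com,c.com}
Op 17: tick 7 -> clock=38.
Op 18: tick 3 -> clock=41.
Op 19: insert a.com -> 10.0.0.2 (expiry=41+7=48). clock=41
Op 20: insert b.com -> 10.0.0.4 (expiry=41+2=43). clock=41
Op 21: tick 6 -> clock=47. purged={b.com}
Op 22: tick 6 -> clock=53. purged={a.com}
Op 23: insert b.com -> 10.0.0.1 (expiry=53+10=63). clock=53
Op 24: tick 6 -> clock=59.
Op 25: insert a.com -> 10.0.0.2 (expiry=59+3=62). clock=59
Final cache (unexpired): {a.com,b.com} -> size=2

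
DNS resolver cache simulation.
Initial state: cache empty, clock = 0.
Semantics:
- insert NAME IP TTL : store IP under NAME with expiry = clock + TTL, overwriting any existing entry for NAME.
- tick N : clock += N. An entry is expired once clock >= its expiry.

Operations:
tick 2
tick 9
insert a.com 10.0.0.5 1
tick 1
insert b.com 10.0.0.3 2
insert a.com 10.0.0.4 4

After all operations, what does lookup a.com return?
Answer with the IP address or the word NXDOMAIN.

Op 1: tick 2 -> clock=2.
Op 2: tick 9 -> clock=11.
Op 3: insert a.com -> 10.0.0.5 (expiry=11+1=12). clock=11
Op 4: tick 1 -> clock=12. purged={a.com}
Op 5: insert b.com -> 10.0.0.3 (expiry=12+2=14). clock=12
Op 6: insert a.com -> 10.0.0.4 (expiry=12+4=16). clock=12
lookup a.com: present, ip=10.0.0.4 expiry=16 > clock=12

Answer: 10.0.0.4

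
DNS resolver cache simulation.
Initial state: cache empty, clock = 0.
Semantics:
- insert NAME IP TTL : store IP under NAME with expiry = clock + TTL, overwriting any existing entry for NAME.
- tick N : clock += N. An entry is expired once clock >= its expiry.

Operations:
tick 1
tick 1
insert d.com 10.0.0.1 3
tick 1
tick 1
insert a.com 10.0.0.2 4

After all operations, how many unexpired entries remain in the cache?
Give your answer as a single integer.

Answer: 2

Derivation:
Op 1: tick 1 -> clock=1.
Op 2: tick 1 -> clock=2.
Op 3: insert d.com -> 10.0.0.1 (expiry=2+3=5). clock=2
Op 4: tick 1 -> clock=3.
Op 5: tick 1 -> clock=4.
Op 6: insert a.com -> 10.0.0.2 (expiry=4+4=8). clock=4
Final cache (unexpired): {a.com,d.com} -> size=2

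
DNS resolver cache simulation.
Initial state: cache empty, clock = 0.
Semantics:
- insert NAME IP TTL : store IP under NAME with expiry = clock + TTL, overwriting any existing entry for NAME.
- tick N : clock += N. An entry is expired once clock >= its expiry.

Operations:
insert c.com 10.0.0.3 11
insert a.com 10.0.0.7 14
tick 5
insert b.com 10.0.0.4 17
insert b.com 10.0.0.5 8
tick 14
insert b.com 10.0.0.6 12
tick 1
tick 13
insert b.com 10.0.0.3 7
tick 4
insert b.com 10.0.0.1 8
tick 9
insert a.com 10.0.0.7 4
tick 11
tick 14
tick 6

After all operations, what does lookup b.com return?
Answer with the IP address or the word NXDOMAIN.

Answer: NXDOMAIN

Derivation:
Op 1: insert c.com -> 10.0.0.3 (expiry=0+11=11). clock=0
Op 2: insert a.com -> 10.0.0.7 (expiry=0+14=14). clock=0
Op 3: tick 5 -> clock=5.
Op 4: insert b.com -> 10.0.0.4 (expiry=5+17=22). clock=5
Op 5: insert b.com -> 10.0.0.5 (expiry=5+8=13). clock=5
Op 6: tick 14 -> clock=19. purged={a.com,b.com,c.com}
Op 7: insert b.com -> 10.0.0.6 (expiry=19+12=31). clock=19
Op 8: tick 1 -> clock=20.
Op 9: tick 13 -> clock=33. purged={b.com}
Op 10: insert b.com -> 10.0.0.3 (expiry=33+7=40). clock=33
Op 11: tick 4 -> clock=37.
Op 12: insert b.com -> 10.0.0.1 (expiry=37+8=45). clock=37
Op 13: tick 9 -> clock=46. purged={b.com}
Op 14: insert a.com -> 10.0.0.7 (expiry=46+4=50). clock=46
Op 15: tick 11 -> clock=57. purged={a.com}
Op 16: tick 14 -> clock=71.
Op 17: tick 6 -> clock=77.
lookup b.com: not in cache (expired or never inserted)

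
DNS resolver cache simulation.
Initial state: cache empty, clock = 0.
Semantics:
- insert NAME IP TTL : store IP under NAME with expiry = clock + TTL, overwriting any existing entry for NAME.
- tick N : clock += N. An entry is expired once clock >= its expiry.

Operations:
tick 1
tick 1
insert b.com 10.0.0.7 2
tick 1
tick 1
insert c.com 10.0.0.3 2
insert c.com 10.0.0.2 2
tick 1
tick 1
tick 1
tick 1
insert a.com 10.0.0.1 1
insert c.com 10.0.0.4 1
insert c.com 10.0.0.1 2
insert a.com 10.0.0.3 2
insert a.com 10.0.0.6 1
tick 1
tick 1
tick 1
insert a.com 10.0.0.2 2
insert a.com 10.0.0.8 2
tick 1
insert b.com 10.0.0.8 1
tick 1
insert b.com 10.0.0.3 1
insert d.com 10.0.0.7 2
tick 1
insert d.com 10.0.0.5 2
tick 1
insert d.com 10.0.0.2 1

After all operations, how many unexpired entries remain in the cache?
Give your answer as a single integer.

Answer: 1

Derivation:
Op 1: tick 1 -> clock=1.
Op 2: tick 1 -> clock=2.
Op 3: insert b.com -> 10.0.0.7 (expiry=2+2=4). clock=2
Op 4: tick 1 -> clock=3.
Op 5: tick 1 -> clock=4. purged={b.com}
Op 6: insert c.com -> 10.0.0.3 (expiry=4+2=6). clock=4
Op 7: insert c.com -> 10.0.0.2 (expiry=4+2=6). clock=4
Op 8: tick 1 -> clock=5.
Op 9: tick 1 -> clock=6. purged={c.com}
Op 10: tick 1 -> clock=7.
Op 11: tick 1 -> clock=8.
Op 12: insert a.com -> 10.0.0.1 (expiry=8+1=9). clock=8
Op 13: insert c.com -> 10.0.0.4 (expiry=8+1=9). clock=8
Op 14: insert c.com -> 10.0.0.1 (expiry=8+2=10). clock=8
Op 15: insert a.com -> 10.0.0.3 (expiry=8+2=10). clock=8
Op 16: insert a.com -> 10.0.0.6 (expiry=8+1=9). clock=8
Op 17: tick 1 -> clock=9. purged={a.com}
Op 18: tick 1 -> clock=10. purged={c.com}
Op 19: tick 1 -> clock=11.
Op 20: insert a.com -> 10.0.0.2 (expiry=11+2=13). clock=11
Op 21: insert a.com -> 10.0.0.8 (expiry=11+2=13). clock=11
Op 22: tick 1 -> clock=12.
Op 23: insert b.com -> 10.0.0.8 (expiry=12+1=13). clock=12
Op 24: tick 1 -> clock=13. purged={a.com,b.com}
Op 25: insert b.com -> 10.0.0.3 (expiry=13+1=14). clock=13
Op 26: insert d.com -> 10.0.0.7 (expiry=13+2=15). clock=13
Op 27: tick 1 -> clock=14. purged={b.com}
Op 28: insert d.com -> 10.0.0.5 (expiry=14+2=16). clock=14
Op 29: tick 1 -> clock=15.
Op 30: insert d.com -> 10.0.0.2 (expiry=15+1=16). clock=15
Final cache (unexpired): {d.com} -> size=1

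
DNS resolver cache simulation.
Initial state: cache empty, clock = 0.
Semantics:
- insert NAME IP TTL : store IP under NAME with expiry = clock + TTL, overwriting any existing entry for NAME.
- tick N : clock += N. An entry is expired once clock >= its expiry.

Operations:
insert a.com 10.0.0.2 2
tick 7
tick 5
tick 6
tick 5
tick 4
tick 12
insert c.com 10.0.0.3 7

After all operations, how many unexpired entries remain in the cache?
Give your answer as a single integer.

Op 1: insert a.com -> 10.0.0.2 (expiry=0+2=2). clock=0
Op 2: tick 7 -> clock=7. purged={a.com}
Op 3: tick 5 -> clock=12.
Op 4: tick 6 -> clock=18.
Op 5: tick 5 -> clock=23.
Op 6: tick 4 -> clock=27.
Op 7: tick 12 -> clock=39.
Op 8: insert c.com -> 10.0.0.3 (expiry=39+7=46). clock=39
Final cache (unexpired): {c.com} -> size=1

Answer: 1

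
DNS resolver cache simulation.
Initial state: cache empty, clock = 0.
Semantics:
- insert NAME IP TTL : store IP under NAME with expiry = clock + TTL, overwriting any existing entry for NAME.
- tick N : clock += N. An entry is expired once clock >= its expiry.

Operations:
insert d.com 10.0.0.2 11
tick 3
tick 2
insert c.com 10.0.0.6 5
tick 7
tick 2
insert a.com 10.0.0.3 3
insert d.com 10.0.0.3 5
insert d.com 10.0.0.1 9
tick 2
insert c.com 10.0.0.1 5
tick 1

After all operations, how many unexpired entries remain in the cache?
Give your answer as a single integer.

Answer: 2

Derivation:
Op 1: insert d.com -> 10.0.0.2 (expiry=0+11=11). clock=0
Op 2: tick 3 -> clock=3.
Op 3: tick 2 -> clock=5.
Op 4: insert c.com -> 10.0.0.6 (expiry=5+5=10). clock=5
Op 5: tick 7 -> clock=12. purged={c.com,d.com}
Op 6: tick 2 -> clock=14.
Op 7: insert a.com -> 10.0.0.3 (expiry=14+3=17). clock=14
Op 8: insert d.com -> 10.0.0.3 (expiry=14+5=19). clock=14
Op 9: insert d.com -> 10.0.0.1 (expiry=14+9=23). clock=14
Op 10: tick 2 -> clock=16.
Op 11: insert c.com -> 10.0.0.1 (expiry=16+5=21). clock=16
Op 12: tick 1 -> clock=17. purged={a.com}
Final cache (unexpired): {c.com,d.com} -> size=2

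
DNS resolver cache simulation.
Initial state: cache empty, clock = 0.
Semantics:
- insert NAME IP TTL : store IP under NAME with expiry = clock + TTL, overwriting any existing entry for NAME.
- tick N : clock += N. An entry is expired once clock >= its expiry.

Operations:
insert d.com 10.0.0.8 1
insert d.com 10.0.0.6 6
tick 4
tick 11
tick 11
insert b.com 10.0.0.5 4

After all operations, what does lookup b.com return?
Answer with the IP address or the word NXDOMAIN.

Answer: 10.0.0.5

Derivation:
Op 1: insert d.com -> 10.0.0.8 (expiry=0+1=1). clock=0
Op 2: insert d.com -> 10.0.0.6 (expiry=0+6=6). clock=0
Op 3: tick 4 -> clock=4.
Op 4: tick 11 -> clock=15. purged={d.com}
Op 5: tick 11 -> clock=26.
Op 6: insert b.com -> 10.0.0.5 (expiry=26+4=30). clock=26
lookup b.com: present, ip=10.0.0.5 expiry=30 > clock=26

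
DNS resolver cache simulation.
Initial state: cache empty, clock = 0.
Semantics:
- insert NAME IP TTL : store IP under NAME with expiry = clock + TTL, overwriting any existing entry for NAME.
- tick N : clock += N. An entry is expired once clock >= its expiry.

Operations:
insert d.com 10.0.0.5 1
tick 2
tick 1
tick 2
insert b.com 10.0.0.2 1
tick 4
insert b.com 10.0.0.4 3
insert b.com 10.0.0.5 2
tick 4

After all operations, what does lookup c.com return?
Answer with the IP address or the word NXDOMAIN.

Answer: NXDOMAIN

Derivation:
Op 1: insert d.com -> 10.0.0.5 (expiry=0+1=1). clock=0
Op 2: tick 2 -> clock=2. purged={d.com}
Op 3: tick 1 -> clock=3.
Op 4: tick 2 -> clock=5.
Op 5: insert b.com -> 10.0.0.2 (expiry=5+1=6). clock=5
Op 6: tick 4 -> clock=9. purged={b.com}
Op 7: insert b.com -> 10.0.0.4 (expiry=9+3=12). clock=9
Op 8: insert b.com -> 10.0.0.5 (expiry=9+2=11). clock=9
Op 9: tick 4 -> clock=13. purged={b.com}
lookup c.com: not in cache (expired or never inserted)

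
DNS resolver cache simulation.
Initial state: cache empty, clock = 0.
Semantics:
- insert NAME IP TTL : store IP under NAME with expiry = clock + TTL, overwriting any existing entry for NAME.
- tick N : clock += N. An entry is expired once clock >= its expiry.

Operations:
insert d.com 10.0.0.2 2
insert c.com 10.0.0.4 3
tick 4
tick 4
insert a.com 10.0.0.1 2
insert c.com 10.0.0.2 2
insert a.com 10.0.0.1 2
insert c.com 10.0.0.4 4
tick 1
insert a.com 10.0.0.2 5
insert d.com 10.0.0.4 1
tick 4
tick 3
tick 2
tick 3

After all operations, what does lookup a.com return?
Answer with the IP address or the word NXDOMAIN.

Answer: NXDOMAIN

Derivation:
Op 1: insert d.com -> 10.0.0.2 (expiry=0+2=2). clock=0
Op 2: insert c.com -> 10.0.0.4 (expiry=0+3=3). clock=0
Op 3: tick 4 -> clock=4. purged={c.com,d.com}
Op 4: tick 4 -> clock=8.
Op 5: insert a.com -> 10.0.0.1 (expiry=8+2=10). clock=8
Op 6: insert c.com -> 10.0.0.2 (expiry=8+2=10). clock=8
Op 7: insert a.com -> 10.0.0.1 (expiry=8+2=10). clock=8
Op 8: insert c.com -> 10.0.0.4 (expiry=8+4=12). clock=8
Op 9: tick 1 -> clock=9.
Op 10: insert a.com -> 10.0.0.2 (expiry=9+5=14). clock=9
Op 11: insert d.com -> 10.0.0.4 (expiry=9+1=10). clock=9
Op 12: tick 4 -> clock=13. purged={c.com,d.com}
Op 13: tick 3 -> clock=16. purged={a.com}
Op 14: tick 2 -> clock=18.
Op 15: tick 3 -> clock=21.
lookup a.com: not in cache (expired or never inserted)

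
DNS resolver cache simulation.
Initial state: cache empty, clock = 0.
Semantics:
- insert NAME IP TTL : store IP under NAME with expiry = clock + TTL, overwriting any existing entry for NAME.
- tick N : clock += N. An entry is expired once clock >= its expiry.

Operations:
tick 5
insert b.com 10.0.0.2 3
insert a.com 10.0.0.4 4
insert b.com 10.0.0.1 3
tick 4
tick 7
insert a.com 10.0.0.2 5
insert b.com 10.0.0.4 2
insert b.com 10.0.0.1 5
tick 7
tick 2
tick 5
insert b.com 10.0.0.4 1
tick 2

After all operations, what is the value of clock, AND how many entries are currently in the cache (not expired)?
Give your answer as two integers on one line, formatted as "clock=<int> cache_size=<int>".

Answer: clock=32 cache_size=0

Derivation:
Op 1: tick 5 -> clock=5.
Op 2: insert b.com -> 10.0.0.2 (expiry=5+3=8). clock=5
Op 3: insert a.com -> 10.0.0.4 (expiry=5+4=9). clock=5
Op 4: insert b.com -> 10.0.0.1 (expiry=5+3=8). clock=5
Op 5: tick 4 -> clock=9. purged={a.com,b.com}
Op 6: tick 7 -> clock=16.
Op 7: insert a.com -> 10.0.0.2 (expiry=16+5=21). clock=16
Op 8: insert b.com -> 10.0.0.4 (expiry=16+2=18). clock=16
Op 9: insert b.com -> 10.0.0.1 (expiry=16+5=21). clock=16
Op 10: tick 7 -> clock=23. purged={a.com,b.com}
Op 11: tick 2 -> clock=25.
Op 12: tick 5 -> clock=30.
Op 13: insert b.com -> 10.0.0.4 (expiry=30+1=31). clock=30
Op 14: tick 2 -> clock=32. purged={b.com}
Final clock = 32
Final cache (unexpired): {} -> size=0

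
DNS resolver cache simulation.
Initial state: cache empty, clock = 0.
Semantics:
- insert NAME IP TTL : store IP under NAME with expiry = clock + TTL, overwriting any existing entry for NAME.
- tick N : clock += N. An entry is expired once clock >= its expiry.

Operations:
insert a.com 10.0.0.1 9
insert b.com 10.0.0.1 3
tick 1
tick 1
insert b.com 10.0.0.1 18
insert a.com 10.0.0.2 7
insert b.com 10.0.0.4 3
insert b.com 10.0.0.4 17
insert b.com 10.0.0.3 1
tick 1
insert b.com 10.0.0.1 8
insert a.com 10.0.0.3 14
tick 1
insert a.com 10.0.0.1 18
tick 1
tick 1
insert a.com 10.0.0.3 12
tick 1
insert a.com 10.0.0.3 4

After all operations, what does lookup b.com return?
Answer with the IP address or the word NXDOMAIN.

Answer: 10.0.0.1

Derivation:
Op 1: insert a.com -> 10.0.0.1 (expiry=0+9=9). clock=0
Op 2: insert b.com -> 10.0.0.1 (expiry=0+3=3). clock=0
Op 3: tick 1 -> clock=1.
Op 4: tick 1 -> clock=2.
Op 5: insert b.com -> 10.0.0.1 (expiry=2+18=20). clock=2
Op 6: insert a.com -> 10.0.0.2 (expiry=2+7=9). clock=2
Op 7: insert b.com -> 10.0.0.4 (expiry=2+3=5). clock=2
Op 8: insert b.com -> 10.0.0.4 (expiry=2+17=19). clock=2
Op 9: insert b.com -> 10.0.0.3 (expiry=2+1=3). clock=2
Op 10: tick 1 -> clock=3. purged={b.com}
Op 11: insert b.com -> 10.0.0.1 (expiry=3+8=11). clock=3
Op 12: insert a.com -> 10.0.0.3 (expiry=3+14=17). clock=3
Op 13: tick 1 -> clock=4.
Op 14: insert a.com -> 10.0.0.1 (expiry=4+18=22). clock=4
Op 15: tick 1 -> clock=5.
Op 16: tick 1 -> clock=6.
Op 17: insert a.com -> 10.0.0.3 (expiry=6+12=18). clock=6
Op 18: tick 1 -> clock=7.
Op 19: insert a.com -> 10.0.0.3 (expiry=7+4=11). clock=7
lookup b.com: present, ip=10.0.0.1 expiry=11 > clock=7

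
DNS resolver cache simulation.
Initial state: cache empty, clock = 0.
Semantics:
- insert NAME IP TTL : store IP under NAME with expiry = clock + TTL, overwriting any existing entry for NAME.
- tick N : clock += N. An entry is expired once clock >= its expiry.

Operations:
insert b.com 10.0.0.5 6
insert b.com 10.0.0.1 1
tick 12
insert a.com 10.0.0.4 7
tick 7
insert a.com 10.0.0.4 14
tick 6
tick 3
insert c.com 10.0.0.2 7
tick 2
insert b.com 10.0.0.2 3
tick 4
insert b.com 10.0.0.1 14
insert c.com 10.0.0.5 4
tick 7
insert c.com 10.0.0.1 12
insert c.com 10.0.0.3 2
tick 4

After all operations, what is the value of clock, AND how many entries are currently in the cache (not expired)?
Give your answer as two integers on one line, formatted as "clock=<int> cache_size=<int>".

Op 1: insert b.com -> 10.0.0.5 (expiry=0+6=6). clock=0
Op 2: insert b.com -> 10.0.0.1 (expiry=0+1=1). clock=0
Op 3: tick 12 -> clock=12. purged={b.com}
Op 4: insert a.com -> 10.0.0.4 (expiry=12+7=19). clock=12
Op 5: tick 7 -> clock=19. purged={a.com}
Op 6: insert a.com -> 10.0.0.4 (expiry=19+14=33). clock=19
Op 7: tick 6 -> clock=25.
Op 8: tick 3 -> clock=28.
Op 9: insert c.com -> 10.0.0.2 (expiry=28+7=35). clock=28
Op 10: tick 2 -> clock=30.
Op 11: insert b.com -> 10.0.0.2 (expiry=30+3=33). clock=30
Op 12: tick 4 -> clock=34. purged={a.com,b.com}
Op 13: insert b.com -> 10.0.0.1 (expiry=34+14=48). clock=34
Op 14: insert c.com -> 10.0.0.5 (expiry=34+4=38). clock=34
Op 15: tick 7 -> clock=41. purged={c.com}
Op 16: insert c.com -> 10.0.0.1 (expiry=41+12=53). clock=41
Op 17: insert c.com -> 10.0.0.3 (expiry=41+2=43). clock=41
Op 18: tick 4 -> clock=45. purged={c.com}
Final clock = 45
Final cache (unexpired): {b.com} -> size=1

Answer: clock=45 cache_size=1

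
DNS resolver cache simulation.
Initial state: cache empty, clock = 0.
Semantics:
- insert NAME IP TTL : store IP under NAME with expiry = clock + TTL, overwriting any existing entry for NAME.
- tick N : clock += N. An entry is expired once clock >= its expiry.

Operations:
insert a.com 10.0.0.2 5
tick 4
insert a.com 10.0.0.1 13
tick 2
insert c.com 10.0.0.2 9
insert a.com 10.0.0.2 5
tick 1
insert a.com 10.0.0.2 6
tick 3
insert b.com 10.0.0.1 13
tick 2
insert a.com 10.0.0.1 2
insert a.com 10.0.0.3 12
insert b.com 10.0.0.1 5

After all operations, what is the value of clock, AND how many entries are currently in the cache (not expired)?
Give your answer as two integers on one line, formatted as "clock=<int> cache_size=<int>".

Answer: clock=12 cache_size=3

Derivation:
Op 1: insert a.com -> 10.0.0.2 (expiry=0+5=5). clock=0
Op 2: tick 4 -> clock=4.
Op 3: insert a.com -> 10.0.0.1 (expiry=4+13=17). clock=4
Op 4: tick 2 -> clock=6.
Op 5: insert c.com -> 10.0.0.2 (expiry=6+9=15). clock=6
Op 6: insert a.com -> 10.0.0.2 (expiry=6+5=11). clock=6
Op 7: tick 1 -> clock=7.
Op 8: insert a.com -> 10.0.0.2 (expiry=7+6=13). clock=7
Op 9: tick 3 -> clock=10.
Op 10: insert b.com -> 10.0.0.1 (expiry=10+13=23). clock=10
Op 11: tick 2 -> clock=12.
Op 12: insert a.com -> 10.0.0.1 (expiry=12+2=14). clock=12
Op 13: insert a.com -> 10.0.0.3 (expiry=12+12=24). clock=12
Op 14: insert b.com -> 10.0.0.1 (expiry=12+5=17). clock=12
Final clock = 12
Final cache (unexpired): {a.com,b.com,c.com} -> size=3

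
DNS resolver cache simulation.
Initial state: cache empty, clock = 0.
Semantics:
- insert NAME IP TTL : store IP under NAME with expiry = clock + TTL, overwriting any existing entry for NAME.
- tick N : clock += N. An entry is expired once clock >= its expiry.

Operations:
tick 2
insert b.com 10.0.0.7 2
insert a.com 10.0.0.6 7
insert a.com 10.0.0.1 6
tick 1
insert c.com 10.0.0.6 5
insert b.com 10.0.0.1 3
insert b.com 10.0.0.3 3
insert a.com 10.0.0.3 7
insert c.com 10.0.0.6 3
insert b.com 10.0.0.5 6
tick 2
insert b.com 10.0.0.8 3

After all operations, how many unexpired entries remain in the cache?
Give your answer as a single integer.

Answer: 3

Derivation:
Op 1: tick 2 -> clock=2.
Op 2: insert b.com -> 10.0.0.7 (expiry=2+2=4). clock=2
Op 3: insert a.com -> 10.0.0.6 (expiry=2+7=9). clock=2
Op 4: insert a.com -> 10.0.0.1 (expiry=2+6=8). clock=2
Op 5: tick 1 -> clock=3.
Op 6: insert c.com -> 10.0.0.6 (expiry=3+5=8). clock=3
Op 7: insert b.com -> 10.0.0.1 (expiry=3+3=6). clock=3
Op 8: insert b.com -> 10.0.0.3 (expiry=3+3=6). clock=3
Op 9: insert a.com -> 10.0.0.3 (expiry=3+7=10). clock=3
Op 10: insert c.com -> 10.0.0.6 (expiry=3+3=6). clock=3
Op 11: insert b.com -> 10.0.0.5 (expiry=3+6=9). clock=3
Op 12: tick 2 -> clock=5.
Op 13: insert b.com -> 10.0.0.8 (expiry=5+3=8). clock=5
Final cache (unexpired): {a.com,b.com,c.com} -> size=3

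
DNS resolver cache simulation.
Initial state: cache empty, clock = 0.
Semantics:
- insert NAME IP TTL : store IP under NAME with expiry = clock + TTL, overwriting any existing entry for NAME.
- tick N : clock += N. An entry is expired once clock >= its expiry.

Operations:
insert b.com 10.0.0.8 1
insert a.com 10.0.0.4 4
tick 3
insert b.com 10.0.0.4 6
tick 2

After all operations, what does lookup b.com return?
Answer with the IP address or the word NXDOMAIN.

Answer: 10.0.0.4

Derivation:
Op 1: insert b.com -> 10.0.0.8 (expiry=0+1=1). clock=0
Op 2: insert a.com -> 10.0.0.4 (expiry=0+4=4). clock=0
Op 3: tick 3 -> clock=3. purged={b.com}
Op 4: insert b.com -> 10.0.0.4 (expiry=3+6=9). clock=3
Op 5: tick 2 -> clock=5. purged={a.com}
lookup b.com: present, ip=10.0.0.4 expiry=9 > clock=5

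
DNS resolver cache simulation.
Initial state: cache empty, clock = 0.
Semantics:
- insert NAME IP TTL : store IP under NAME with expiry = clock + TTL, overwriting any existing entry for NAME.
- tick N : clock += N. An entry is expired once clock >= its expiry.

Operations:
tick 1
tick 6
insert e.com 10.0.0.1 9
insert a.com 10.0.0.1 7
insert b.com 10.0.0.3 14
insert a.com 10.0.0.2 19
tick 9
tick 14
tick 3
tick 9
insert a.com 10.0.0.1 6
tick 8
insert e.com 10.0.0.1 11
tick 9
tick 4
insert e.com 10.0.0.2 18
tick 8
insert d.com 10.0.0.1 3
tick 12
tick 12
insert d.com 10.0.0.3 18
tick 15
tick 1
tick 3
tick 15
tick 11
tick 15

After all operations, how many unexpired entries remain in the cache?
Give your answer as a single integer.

Op 1: tick 1 -> clock=1.
Op 2: tick 6 -> clock=7.
Op 3: insert e.com -> 10.0.0.1 (expiry=7+9=16). clock=7
Op 4: insert a.com -> 10.0.0.1 (expiry=7+7=14). clock=7
Op 5: insert b.com -> 10.0.0.3 (expiry=7+14=21). clock=7
Op 6: insert a.com -> 10.0.0.2 (expiry=7+19=26). clock=7
Op 7: tick 9 -> clock=16. purged={e.com}
Op 8: tick 14 -> clock=30. purged={a.com,b.com}
Op 9: tick 3 -> clock=33.
Op 10: tick 9 -> clock=42.
Op 11: insert a.com -> 10.0.0.1 (expiry=42+6=48). clock=42
Op 12: tick 8 -> clock=50. purged={a.com}
Op 13: insert e.com -> 10.0.0.1 (expiry=50+11=61). clock=50
Op 14: tick 9 -> clock=59.
Op 15: tick 4 -> clock=63. purged={e.com}
Op 16: insert e.com -> 10.0.0.2 (expiry=63+18=81). clock=63
Op 17: tick 8 -> clock=71.
Op 18: insert d.com -> 10.0.0.1 (expiry=71+3=74). clock=71
Op 19: tick 12 -> clock=83. purged={d.com,e.com}
Op 20: tick 12 -> clock=95.
Op 21: insert d.com -> 10.0.0.3 (expiry=95+18=113). clock=95
Op 22: tick 15 -> clock=110.
Op 23: tick 1 -> clock=111.
Op 24: tick 3 -> clock=114. purged={d.com}
Op 25: tick 15 -> clock=129.
Op 26: tick 11 -> clock=140.
Op 27: tick 15 -> clock=155.
Final cache (unexpired): {} -> size=0

Answer: 0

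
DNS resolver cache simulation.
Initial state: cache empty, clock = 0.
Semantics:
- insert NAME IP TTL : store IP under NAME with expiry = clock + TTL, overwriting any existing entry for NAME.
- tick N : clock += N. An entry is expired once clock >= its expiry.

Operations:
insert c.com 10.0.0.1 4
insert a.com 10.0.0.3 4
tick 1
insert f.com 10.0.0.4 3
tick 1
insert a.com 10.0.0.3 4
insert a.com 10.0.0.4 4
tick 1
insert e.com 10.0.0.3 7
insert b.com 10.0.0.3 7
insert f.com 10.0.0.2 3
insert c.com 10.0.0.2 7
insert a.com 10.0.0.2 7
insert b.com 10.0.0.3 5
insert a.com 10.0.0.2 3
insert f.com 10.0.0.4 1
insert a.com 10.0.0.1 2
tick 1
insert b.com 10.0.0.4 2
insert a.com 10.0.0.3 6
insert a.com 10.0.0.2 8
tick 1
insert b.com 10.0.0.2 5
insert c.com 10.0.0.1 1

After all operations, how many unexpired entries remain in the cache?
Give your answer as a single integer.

Op 1: insert c.com -> 10.0.0.1 (expiry=0+4=4). clock=0
Op 2: insert a.com -> 10.0.0.3 (expiry=0+4=4). clock=0
Op 3: tick 1 -> clock=1.
Op 4: insert f.com -> 10.0.0.4 (expiry=1+3=4). clock=1
Op 5: tick 1 -> clock=2.
Op 6: insert a.com -> 10.0.0.3 (expiry=2+4=6). clock=2
Op 7: insert a.com -> 10.0.0.4 (expiry=2+4=6). clock=2
Op 8: tick 1 -> clock=3.
Op 9: insert e.com -> 10.0.0.3 (expiry=3+7=10). clock=3
Op 10: insert b.com -> 10.0.0.3 (expiry=3+7=10). clock=3
Op 11: insert f.com -> 10.0.0.2 (expiry=3+3=6). clock=3
Op 12: insert c.com -> 10.0.0.2 (expiry=3+7=10). clock=3
Op 13: insert a.com -> 10.0.0.2 (expiry=3+7=10). clock=3
Op 14: insert b.com -> 10.0.0.3 (expiry=3+5=8). clock=3
Op 15: insert a.com -> 10.0.0.2 (expiry=3+3=6). clock=3
Op 16: insert f.com -> 10.0.0.4 (expiry=3+1=4). clock=3
Op 17: insert a.com -> 10.0.0.1 (expiry=3+2=5). clock=3
Op 18: tick 1 -> clock=4. purged={f.com}
Op 19: insert b.com -> 10.0.0.4 (expiry=4+2=6). clock=4
Op 20: insert a.com -> 10.0.0.3 (expiry=4+6=10). clock=4
Op 21: insert a.com -> 10.0.0.2 (expiry=4+8=12). clock=4
Op 22: tick 1 -> clock=5.
Op 23: insert b.com -> 10.0.0.2 (expiry=5+5=10). clock=5
Op 24: insert c.com -> 10.0.0.1 (expiry=5+1=6). clock=5
Final cache (unexpired): {a.com,b.com,c.com,e.com} -> size=4

Answer: 4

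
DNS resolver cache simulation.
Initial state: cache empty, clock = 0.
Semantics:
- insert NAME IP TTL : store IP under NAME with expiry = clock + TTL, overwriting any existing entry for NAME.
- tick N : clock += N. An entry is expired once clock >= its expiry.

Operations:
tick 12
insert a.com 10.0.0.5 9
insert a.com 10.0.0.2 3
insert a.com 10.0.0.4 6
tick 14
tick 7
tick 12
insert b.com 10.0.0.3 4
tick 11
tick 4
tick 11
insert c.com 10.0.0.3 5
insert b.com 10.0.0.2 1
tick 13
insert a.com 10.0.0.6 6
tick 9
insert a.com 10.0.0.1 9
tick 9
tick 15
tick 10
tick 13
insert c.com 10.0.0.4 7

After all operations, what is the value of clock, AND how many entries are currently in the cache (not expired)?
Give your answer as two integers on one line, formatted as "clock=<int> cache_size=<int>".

Answer: clock=140 cache_size=1

Derivation:
Op 1: tick 12 -> clock=12.
Op 2: insert a.com -> 10.0.0.5 (expiry=12+9=21). clock=12
Op 3: insert a.com -> 10.0.0.2 (expiry=12+3=15). clock=12
Op 4: insert a.com -> 10.0.0.4 (expiry=12+6=18). clock=12
Op 5: tick 14 -> clock=26. purged={a.com}
Op 6: tick 7 -> clock=33.
Op 7: tick 12 -> clock=45.
Op 8: insert b.com -> 10.0.0.3 (expiry=45+4=49). clock=45
Op 9: tick 11 -> clock=56. purged={b.com}
Op 10: tick 4 -> clock=60.
Op 11: tick 11 -> clock=71.
Op 12: insert c.com -> 10.0.0.3 (expiry=71+5=76). clock=71
Op 13: insert b.com -> 10.0.0.2 (expiry=71+1=72). clock=71
Op 14: tick 13 -> clock=84. purged={b.com,c.com}
Op 15: insert a.com -> 10.0.0.6 (expiry=84+6=90). clock=84
Op 16: tick 9 -> clock=93. purged={a.com}
Op 17: insert a.com -> 10.0.0.1 (expiry=93+9=102). clock=93
Op 18: tick 9 -> clock=102. purged={a.com}
Op 19: tick 15 -> clock=117.
Op 20: tick 10 -> clock=127.
Op 21: tick 13 -> clock=140.
Op 22: insert c.com -> 10.0.0.4 (expiry=140+7=147). clock=140
Final clock = 140
Final cache (unexpired): {c.com} -> size=1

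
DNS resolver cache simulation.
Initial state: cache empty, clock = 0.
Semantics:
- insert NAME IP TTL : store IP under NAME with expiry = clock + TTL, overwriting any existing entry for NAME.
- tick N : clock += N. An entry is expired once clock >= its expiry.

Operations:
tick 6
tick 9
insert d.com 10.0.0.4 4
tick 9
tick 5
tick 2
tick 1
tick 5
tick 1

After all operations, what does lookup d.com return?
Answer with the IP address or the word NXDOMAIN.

Answer: NXDOMAIN

Derivation:
Op 1: tick 6 -> clock=6.
Op 2: tick 9 -> clock=15.
Op 3: insert d.com -> 10.0.0.4 (expiry=15+4=19). clock=15
Op 4: tick 9 -> clock=24. purged={d.com}
Op 5: tick 5 -> clock=29.
Op 6: tick 2 -> clock=31.
Op 7: tick 1 -> clock=32.
Op 8: tick 5 -> clock=37.
Op 9: tick 1 -> clock=38.
lookup d.com: not in cache (expired or never inserted)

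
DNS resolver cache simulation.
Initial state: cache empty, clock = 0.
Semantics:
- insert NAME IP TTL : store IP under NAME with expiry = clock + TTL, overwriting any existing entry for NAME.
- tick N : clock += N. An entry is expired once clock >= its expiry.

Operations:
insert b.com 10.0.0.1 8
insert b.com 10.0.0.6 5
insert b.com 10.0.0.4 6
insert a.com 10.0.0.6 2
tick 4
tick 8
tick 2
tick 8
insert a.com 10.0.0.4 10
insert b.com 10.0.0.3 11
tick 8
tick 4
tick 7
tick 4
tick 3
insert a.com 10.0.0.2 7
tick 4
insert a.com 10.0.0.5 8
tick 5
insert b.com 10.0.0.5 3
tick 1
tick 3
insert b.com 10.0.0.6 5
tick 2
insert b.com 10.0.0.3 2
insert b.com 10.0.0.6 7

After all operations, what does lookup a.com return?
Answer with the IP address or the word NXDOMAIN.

Op 1: insert b.com -> 10.0.0.1 (expiry=0+8=8). clock=0
Op 2: insert b.com -> 10.0.0.6 (expiry=0+5=5). clock=0
Op 3: insert b.com -> 10.0.0.4 (expiry=0+6=6). clock=0
Op 4: insert a.com -> 10.0.0.6 (expiry=0+2=2). clock=0
Op 5: tick 4 -> clock=4. purged={a.com}
Op 6: tick 8 -> clock=12. purged={b.com}
Op 7: tick 2 -> clock=14.
Op 8: tick 8 -> clock=22.
Op 9: insert a.com -> 10.0.0.4 (expiry=22+10=32). clock=22
Op 10: insert b.com -> 10.0.0.3 (expiry=22+11=33). clock=22
Op 11: tick 8 -> clock=30.
Op 12: tick 4 -> clock=34. purged={a.com,b.com}
Op 13: tick 7 -> clock=41.
Op 14: tick 4 -> clock=45.
Op 15: tick 3 -> clock=48.
Op 16: insert a.com -> 10.0.0.2 (expiry=48+7=55). clock=48
Op 17: tick 4 -> clock=52.
Op 18: insert a.com -> 10.0.0.5 (expiry=52+8=60). clock=52
Op 19: tick 5 -> clock=57.
Op 20: insert b.com -> 10.0.0.5 (expiry=57+3=60). clock=57
Op 21: tick 1 -> clock=58.
Op 22: tick 3 -> clock=61. purged={a.com,b.com}
Op 23: insert b.com -> 10.0.0.6 (expiry=61+5=66). clock=61
Op 24: tick 2 -> clock=63.
Op 25: insert b.com -> 10.0.0.3 (expiry=63+2=65). clock=63
Op 26: insert b.com -> 10.0.0.6 (expiry=63+7=70). clock=63
lookup a.com: not in cache (expired or never inserted)

Answer: NXDOMAIN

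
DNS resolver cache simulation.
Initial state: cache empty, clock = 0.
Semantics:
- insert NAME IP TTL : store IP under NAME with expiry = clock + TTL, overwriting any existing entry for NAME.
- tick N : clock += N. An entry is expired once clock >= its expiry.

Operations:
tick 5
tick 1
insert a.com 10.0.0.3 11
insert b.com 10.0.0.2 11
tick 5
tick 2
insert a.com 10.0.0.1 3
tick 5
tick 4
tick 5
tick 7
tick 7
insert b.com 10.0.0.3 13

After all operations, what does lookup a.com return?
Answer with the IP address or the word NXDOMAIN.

Answer: NXDOMAIN

Derivation:
Op 1: tick 5 -> clock=5.
Op 2: tick 1 -> clock=6.
Op 3: insert a.com -> 10.0.0.3 (expiry=6+11=17). clock=6
Op 4: insert b.com -> 10.0.0.2 (expiry=6+11=17). clock=6
Op 5: tick 5 -> clock=11.
Op 6: tick 2 -> clock=13.
Op 7: insert a.com -> 10.0.0.1 (expiry=13+3=16). clock=13
Op 8: tick 5 -> clock=18. purged={a.com,b.com}
Op 9: tick 4 -> clock=22.
Op 10: tick 5 -> clock=27.
Op 11: tick 7 -> clock=34.
Op 12: tick 7 -> clock=41.
Op 13: insert b.com -> 10.0.0.3 (expiry=41+13=54). clock=41
lookup a.com: not in cache (expired or never inserted)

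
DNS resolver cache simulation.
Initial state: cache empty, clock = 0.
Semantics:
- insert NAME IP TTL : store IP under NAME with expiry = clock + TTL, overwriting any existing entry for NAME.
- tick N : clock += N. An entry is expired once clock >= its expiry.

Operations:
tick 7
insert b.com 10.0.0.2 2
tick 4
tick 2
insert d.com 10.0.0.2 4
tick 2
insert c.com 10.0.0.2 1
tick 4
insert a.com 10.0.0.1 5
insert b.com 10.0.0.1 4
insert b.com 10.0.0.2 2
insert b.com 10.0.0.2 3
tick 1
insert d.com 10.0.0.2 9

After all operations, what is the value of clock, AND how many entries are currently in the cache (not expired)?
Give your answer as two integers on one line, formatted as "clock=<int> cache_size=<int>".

Op 1: tick 7 -> clock=7.
Op 2: insert b.com -> 10.0.0.2 (expiry=7+2=9). clock=7
Op 3: tick 4 -> clock=11. purged={b.com}
Op 4: tick 2 -> clock=13.
Op 5: insert d.com -> 10.0.0.2 (expiry=13+4=17). clock=13
Op 6: tick 2 -> clock=15.
Op 7: insert c.com -> 10.0.0.2 (expiry=15+1=16). clock=15
Op 8: tick 4 -> clock=19. purged={c.com,d.com}
Op 9: insert a.com -> 10.0.0.1 (expiry=19+5=24). clock=19
Op 10: insert b.com -> 10.0.0.1 (expiry=19+4=23). clock=19
Op 11: insert b.com -> 10.0.0.2 (expiry=19+2=21). clock=19
Op 12: insert b.com -> 10.0.0.2 (expiry=19+3=22). clock=19
Op 13: tick 1 -> clock=20.
Op 14: insert d.com -> 10.0.0.2 (expiry=20+9=29). clock=20
Final clock = 20
Final cache (unexpired): {a.com,b.com,d.com} -> size=3

Answer: clock=20 cache_size=3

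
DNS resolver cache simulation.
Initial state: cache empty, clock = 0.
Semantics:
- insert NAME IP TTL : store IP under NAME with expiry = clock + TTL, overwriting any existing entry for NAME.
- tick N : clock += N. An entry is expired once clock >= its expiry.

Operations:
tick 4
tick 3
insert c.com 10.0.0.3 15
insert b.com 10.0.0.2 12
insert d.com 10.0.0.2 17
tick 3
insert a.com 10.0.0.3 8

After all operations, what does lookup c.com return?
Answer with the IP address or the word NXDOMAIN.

Answer: 10.0.0.3

Derivation:
Op 1: tick 4 -> clock=4.
Op 2: tick 3 -> clock=7.
Op 3: insert c.com -> 10.0.0.3 (expiry=7+15=22). clock=7
Op 4: insert b.com -> 10.0.0.2 (expiry=7+12=19). clock=7
Op 5: insert d.com -> 10.0.0.2 (expiry=7+17=24). clock=7
Op 6: tick 3 -> clock=10.
Op 7: insert a.com -> 10.0.0.3 (expiry=10+8=18). clock=10
lookup c.com: present, ip=10.0.0.3 expiry=22 > clock=10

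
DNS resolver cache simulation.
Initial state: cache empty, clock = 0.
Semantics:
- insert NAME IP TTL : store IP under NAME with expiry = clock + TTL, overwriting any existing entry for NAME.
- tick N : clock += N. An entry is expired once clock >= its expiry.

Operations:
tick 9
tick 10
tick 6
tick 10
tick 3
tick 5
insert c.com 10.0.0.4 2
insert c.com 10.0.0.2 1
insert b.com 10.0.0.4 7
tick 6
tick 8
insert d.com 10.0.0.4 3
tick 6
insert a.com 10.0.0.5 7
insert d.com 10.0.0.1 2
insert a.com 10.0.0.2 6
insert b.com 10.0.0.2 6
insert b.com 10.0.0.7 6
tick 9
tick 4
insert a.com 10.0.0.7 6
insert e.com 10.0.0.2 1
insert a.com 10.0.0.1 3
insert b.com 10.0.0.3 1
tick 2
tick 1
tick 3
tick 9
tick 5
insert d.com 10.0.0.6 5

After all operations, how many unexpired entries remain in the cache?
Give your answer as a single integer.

Op 1: tick 9 -> clock=9.
Op 2: tick 10 -> clock=19.
Op 3: tick 6 -> clock=25.
Op 4: tick 10 -> clock=35.
Op 5: tick 3 -> clock=38.
Op 6: tick 5 -> clock=43.
Op 7: insert c.com -> 10.0.0.4 (expiry=43+2=45). clock=43
Op 8: insert c.com -> 10.0.0.2 (expiry=43+1=44). clock=43
Op 9: insert b.com -> 10.0.0.4 (expiry=43+7=50). clock=43
Op 10: tick 6 -> clock=49. purged={c.com}
Op 11: tick 8 -> clock=57. purged={b.com}
Op 12: insert d.com -> 10.0.0.4 (expiry=57+3=60). clock=57
Op 13: tick 6 -> clock=63. purged={d.com}
Op 14: insert a.com -> 10.0.0.5 (expiry=63+7=70). clock=63
Op 15: insert d.com -> 10.0.0.1 (expiry=63+2=65). clock=63
Op 16: insert a.com -> 10.0.0.2 (expiry=63+6=69). clock=63
Op 17: insert b.com -> 10.0.0.2 (expiry=63+6=69). clock=63
Op 18: insert b.com -> 10.0.0.7 (expiry=63+6=69). clock=63
Op 19: tick 9 -> clock=72. purged={a.com,b.com,d.com}
Op 20: tick 4 -> clock=76.
Op 21: insert a.com -> 10.0.0.7 (expiry=76+6=82). clock=76
Op 22: insert e.com -> 10.0.0.2 (expiry=76+1=77). clock=76
Op 23: insert a.com -> 10.0.0.1 (expiry=76+3=79). clock=76
Op 24: insert b.com -> 10.0.0.3 (expiry=76+1=77). clock=76
Op 25: tick 2 -> clock=78. purged={b.com,e.com}
Op 26: tick 1 -> clock=79. purged={a.com}
Op 27: tick 3 -> clock=82.
Op 28: tick 9 -> clock=91.
Op 29: tick 5 -> clock=96.
Op 30: insert d.com -> 10.0.0.6 (expiry=96+5=101). clock=96
Final cache (unexpired): {d.com} -> size=1

Answer: 1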